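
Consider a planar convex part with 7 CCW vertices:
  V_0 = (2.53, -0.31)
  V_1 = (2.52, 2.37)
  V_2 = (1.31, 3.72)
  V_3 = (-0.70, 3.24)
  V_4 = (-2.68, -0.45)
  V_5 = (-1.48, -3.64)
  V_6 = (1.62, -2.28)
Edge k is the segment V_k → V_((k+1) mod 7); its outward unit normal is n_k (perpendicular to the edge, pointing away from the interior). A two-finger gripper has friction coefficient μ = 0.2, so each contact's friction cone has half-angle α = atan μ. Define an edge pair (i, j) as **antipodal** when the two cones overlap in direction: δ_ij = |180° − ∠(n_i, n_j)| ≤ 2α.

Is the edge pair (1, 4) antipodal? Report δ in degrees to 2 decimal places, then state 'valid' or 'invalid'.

α = atan 0.2 = 11.31°;  2α = 22.62°
edge 1: e_1 = (-1.21, +1.35);  n_1 = (+0.7447, +0.6674)
edge 4: e_4 = (+1.20, -3.19);  n_4 = (-0.9360, -0.3521)
∠(n_1, n_4) = 158.75°
δ = |180° − 158.75°| = 21.25°
21.25° ≤ 2α = 22.62°  →  valid

δ = 21.25°, valid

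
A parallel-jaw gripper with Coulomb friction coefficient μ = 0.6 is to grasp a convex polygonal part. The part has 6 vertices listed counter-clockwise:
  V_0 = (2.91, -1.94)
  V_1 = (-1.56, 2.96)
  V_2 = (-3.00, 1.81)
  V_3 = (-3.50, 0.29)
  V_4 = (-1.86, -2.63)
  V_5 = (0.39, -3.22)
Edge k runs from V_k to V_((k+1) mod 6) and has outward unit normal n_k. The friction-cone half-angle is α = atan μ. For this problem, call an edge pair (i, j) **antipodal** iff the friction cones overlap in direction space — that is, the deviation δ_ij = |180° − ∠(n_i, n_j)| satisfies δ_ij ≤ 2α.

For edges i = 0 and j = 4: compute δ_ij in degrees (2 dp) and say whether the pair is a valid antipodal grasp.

α = atan 0.6 = 30.96°;  2α = 61.93°
edge 0: e_0 = (-4.47, +4.90);  n_0 = (+0.7388, +0.6739)
edge 4: e_4 = (+2.25, -0.59);  n_4 = (-0.2536, -0.9673)
∠(n_0, n_4) = 147.07°
δ = |180° − 147.07°| = 32.93°
32.93° ≤ 2α = 61.93°  →  valid

δ = 32.93°, valid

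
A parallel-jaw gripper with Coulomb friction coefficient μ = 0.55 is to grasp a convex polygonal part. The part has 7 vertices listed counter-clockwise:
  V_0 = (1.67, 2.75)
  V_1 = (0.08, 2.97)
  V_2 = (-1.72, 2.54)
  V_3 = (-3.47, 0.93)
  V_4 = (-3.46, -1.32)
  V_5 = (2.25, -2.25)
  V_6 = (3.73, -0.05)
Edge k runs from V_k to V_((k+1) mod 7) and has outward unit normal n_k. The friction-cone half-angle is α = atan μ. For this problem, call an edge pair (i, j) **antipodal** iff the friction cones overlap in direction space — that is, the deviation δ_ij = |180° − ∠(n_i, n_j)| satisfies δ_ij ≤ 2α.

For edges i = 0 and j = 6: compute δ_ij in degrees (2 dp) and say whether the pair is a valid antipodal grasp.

δ = 134.22°, invalid

α = atan 0.55 = 28.81°;  2α = 57.62°
edge 0: e_0 = (-1.59, +0.22);  n_0 = (+0.1371, +0.9906)
edge 6: e_6 = (-2.06, +2.80);  n_6 = (+0.8055, +0.5926)
∠(n_0, n_6) = 45.78°
δ = |180° − 45.78°| = 134.22°
134.22° > 2α = 57.62°  →  invalid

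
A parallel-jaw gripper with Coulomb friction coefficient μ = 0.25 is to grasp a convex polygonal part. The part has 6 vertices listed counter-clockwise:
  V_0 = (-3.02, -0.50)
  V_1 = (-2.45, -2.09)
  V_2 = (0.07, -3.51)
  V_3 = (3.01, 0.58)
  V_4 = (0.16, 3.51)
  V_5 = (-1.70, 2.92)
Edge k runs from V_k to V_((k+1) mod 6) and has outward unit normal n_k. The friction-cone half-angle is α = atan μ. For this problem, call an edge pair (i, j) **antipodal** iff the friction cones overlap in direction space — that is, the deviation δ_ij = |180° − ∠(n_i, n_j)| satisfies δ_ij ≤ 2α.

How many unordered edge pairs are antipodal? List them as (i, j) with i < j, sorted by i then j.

α = atan 0.25 = 14.04°;  2α = 28.07°
n_0 = (-0.9413, -0.3375)
n_1 = (-0.4909, -0.8712)
n_2 = (+0.8120, -0.5837)
n_3 = (+0.7168, +0.6973)
n_4 = (-0.3024, +0.9532)
n_5 = (-0.9329, +0.3601)
  (0,1): δ = 139.12°  ·
  (0,2): δ = 55.43°  ·
  (0,3): δ = 24.48°  ✓
  (0,4): δ = 87.88°  ·
  (0,5): δ = 139.17°  ·
  (1,2): δ = 96.31°  ·
  (1,3): δ = 16.39°  ✓
  (1,4): δ = 47.00°  ·
  (1,5): δ = 98.30°  ·
  (2,3): δ = 100.08°  ·
  (2,4): δ = 36.69°  ·
  (2,5): δ = 14.60°  ✓
  (3,4): δ = 116.61°  ·
  (3,5): δ = 65.31°  ·
  (4,5): δ = 128.70°  ·
antipodal pairs: 3

count = 3; pairs: (0,3), (1,3), (2,5)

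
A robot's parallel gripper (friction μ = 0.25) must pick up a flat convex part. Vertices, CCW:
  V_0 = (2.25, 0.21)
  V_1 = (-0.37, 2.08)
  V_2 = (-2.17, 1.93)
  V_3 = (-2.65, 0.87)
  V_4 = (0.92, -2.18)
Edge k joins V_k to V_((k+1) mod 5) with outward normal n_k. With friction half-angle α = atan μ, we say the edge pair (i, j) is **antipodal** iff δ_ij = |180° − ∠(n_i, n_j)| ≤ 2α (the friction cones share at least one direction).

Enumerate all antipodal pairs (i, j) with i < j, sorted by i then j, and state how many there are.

count = 2; pairs: (0,3), (2,4)

α = atan 0.25 = 14.04°;  2α = 28.07°
n_0 = (+0.5809, +0.8139)
n_1 = (-0.0830, +0.9965)
n_2 = (-0.9110, +0.4125)
n_3 = (-0.6496, -0.7603)
n_4 = (+0.8738, -0.4863)
  (0,1): δ = 139.72°  ·
  (0,2): δ = 78.85°  ·
  (0,3): δ = 4.99°  ✓
  (0,4): δ = 96.42°  ·
  (1,2): δ = 119.13°  ·
  (1,3): δ = 45.27°  ·
  (1,4): δ = 56.14°  ·
  (2,3): δ = 106.15°  ·
  (2,4): δ = 4.73°  ✓
  (3,4): δ = 78.59°  ·
antipodal pairs: 2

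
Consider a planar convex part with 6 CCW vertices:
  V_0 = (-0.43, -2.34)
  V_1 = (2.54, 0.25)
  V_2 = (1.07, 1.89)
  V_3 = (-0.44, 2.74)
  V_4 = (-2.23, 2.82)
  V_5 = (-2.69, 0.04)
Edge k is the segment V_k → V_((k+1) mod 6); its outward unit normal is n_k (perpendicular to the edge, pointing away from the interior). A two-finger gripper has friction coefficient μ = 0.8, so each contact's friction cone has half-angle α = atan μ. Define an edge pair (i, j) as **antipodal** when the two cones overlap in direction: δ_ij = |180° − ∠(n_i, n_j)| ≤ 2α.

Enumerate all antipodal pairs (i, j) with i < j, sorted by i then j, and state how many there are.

α = atan 0.8 = 38.66°;  2α = 77.32°
n_0 = (+0.6572, -0.7537)
n_1 = (+0.7446, +0.6675)
n_2 = (+0.4905, +0.8714)
n_3 = (+0.0446, +0.9990)
n_4 = (-0.9866, +0.1632)
n_5 = (-0.7252, -0.6886)
  (0,1): δ = 89.22°  ·
  (0,2): δ = 70.47°  ✓
  (0,3): δ = 43.65°  ✓
  (0,4): δ = 39.51°  ✓
  (0,5): δ = 92.43°  ·
  (1,2): δ = 161.25°  ·
  (1,3): δ = 134.43°  ·
  (1,4): δ = 51.27°  ✓
  (1,5): δ = 1.65°  ✓
  (2,3): δ = 153.18°  ·
  (2,4): δ = 70.02°  ✓
  (2,5): δ = 17.11°  ✓
  (3,4): δ = 96.84°  ·
  (3,5): δ = 43.92°  ✓
  (4,5): δ = 127.09°  ·
antipodal pairs: 8

count = 8; pairs: (0,2), (0,3), (0,4), (1,4), (1,5), (2,4), (2,5), (3,5)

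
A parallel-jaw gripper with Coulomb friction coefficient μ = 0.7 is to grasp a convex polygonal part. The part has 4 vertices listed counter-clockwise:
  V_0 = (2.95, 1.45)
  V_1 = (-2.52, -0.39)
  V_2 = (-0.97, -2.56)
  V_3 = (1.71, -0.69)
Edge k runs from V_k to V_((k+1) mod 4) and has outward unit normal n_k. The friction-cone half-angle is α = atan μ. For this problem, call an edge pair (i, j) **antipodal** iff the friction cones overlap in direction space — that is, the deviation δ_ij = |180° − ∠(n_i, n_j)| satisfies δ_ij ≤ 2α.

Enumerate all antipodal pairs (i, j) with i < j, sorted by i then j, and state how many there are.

count = 3; pairs: (0,2), (0,3), (1,3)

α = atan 0.7 = 34.99°;  2α = 69.98°
n_0 = (-0.3188, +0.9478)
n_1 = (-0.8137, -0.5812)
n_2 = (+0.5722, -0.8201)
n_3 = (+0.8652, -0.5014)
  (0,1): δ = 73.05°  ·
  (0,2): δ = 16.31°  ✓
  (0,3): δ = 41.32°  ✓
  (1,2): δ = 90.63°  ·
  (1,3): δ = 65.63°  ✓
  (2,3): δ = 155.00°  ·
antipodal pairs: 3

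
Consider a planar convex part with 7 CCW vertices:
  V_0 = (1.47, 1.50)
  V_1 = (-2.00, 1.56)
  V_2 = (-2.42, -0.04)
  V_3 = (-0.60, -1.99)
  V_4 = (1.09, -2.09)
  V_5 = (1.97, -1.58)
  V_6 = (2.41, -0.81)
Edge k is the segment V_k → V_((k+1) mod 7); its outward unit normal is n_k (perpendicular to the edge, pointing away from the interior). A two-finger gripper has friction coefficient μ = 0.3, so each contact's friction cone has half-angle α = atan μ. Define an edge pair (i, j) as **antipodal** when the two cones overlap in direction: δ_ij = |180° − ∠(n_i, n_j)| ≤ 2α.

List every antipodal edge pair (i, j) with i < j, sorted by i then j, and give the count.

count = 4; pairs: (0,3), (0,4), (1,5), (2,6)

α = atan 0.3 = 16.70°;  2α = 33.40°
n_0 = (+0.0173, +0.9999)
n_1 = (-0.9672, +0.2539)
n_2 = (-0.7311, -0.6823)
n_3 = (-0.0591, -0.9983)
n_4 = (+0.5014, -0.8652)
n_5 = (+0.8682, -0.4961)
n_6 = (+0.9262, +0.3769)
  (0,1): δ = 103.72°  ·
  (0,2): δ = 45.98°  ·
  (0,3): δ = 2.40°  ✓
  (0,4): δ = 31.08°  ✓
  (0,5): δ = 61.25°  ·
  (0,6): δ = 113.13°  ·
  (1,2): δ = 122.27°  ·
  (1,3): δ = 78.68°  ·
  (1,4): δ = 45.20°  ·
  (1,5): δ = 15.04°  ✓
  (1,6): δ = 36.85°  ·
  (2,3): δ = 136.41°  ·
  (2,4): δ = 102.93°  ·
  (2,5): δ = 72.77°  ·
  (2,6): δ = 20.88°  ✓
  (3,4): δ = 146.52°  ·
  (3,5): δ = 116.36°  ·
  (3,6): δ = 64.47°  ·
  (4,5): δ = 149.84°  ·
  (4,6): δ = 97.95°  ·
  (5,6): δ = 128.11°  ·
antipodal pairs: 4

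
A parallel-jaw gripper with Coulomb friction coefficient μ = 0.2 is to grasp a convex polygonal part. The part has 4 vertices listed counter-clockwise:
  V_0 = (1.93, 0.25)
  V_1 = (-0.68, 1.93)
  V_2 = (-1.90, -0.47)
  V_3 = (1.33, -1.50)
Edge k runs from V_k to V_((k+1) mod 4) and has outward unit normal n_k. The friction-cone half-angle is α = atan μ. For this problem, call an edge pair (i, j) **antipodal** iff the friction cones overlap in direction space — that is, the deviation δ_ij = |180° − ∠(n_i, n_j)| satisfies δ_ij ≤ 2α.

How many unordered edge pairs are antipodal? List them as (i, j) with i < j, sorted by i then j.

count = 2; pairs: (0,2), (1,3)

α = atan 0.2 = 11.31°;  2α = 22.62°
n_0 = (+0.5412, +0.8409)
n_1 = (-0.8914, +0.4531)
n_2 = (-0.3038, -0.9527)
n_3 = (+0.9459, -0.3243)
  (0,1): δ = 84.18°  ·
  (0,2): δ = 15.08°  ✓
  (0,3): δ = 103.84°  ·
  (1,2): δ = 80.74°  ·
  (1,3): δ = 8.02°  ✓
  (2,3): δ = 91.24°  ·
antipodal pairs: 2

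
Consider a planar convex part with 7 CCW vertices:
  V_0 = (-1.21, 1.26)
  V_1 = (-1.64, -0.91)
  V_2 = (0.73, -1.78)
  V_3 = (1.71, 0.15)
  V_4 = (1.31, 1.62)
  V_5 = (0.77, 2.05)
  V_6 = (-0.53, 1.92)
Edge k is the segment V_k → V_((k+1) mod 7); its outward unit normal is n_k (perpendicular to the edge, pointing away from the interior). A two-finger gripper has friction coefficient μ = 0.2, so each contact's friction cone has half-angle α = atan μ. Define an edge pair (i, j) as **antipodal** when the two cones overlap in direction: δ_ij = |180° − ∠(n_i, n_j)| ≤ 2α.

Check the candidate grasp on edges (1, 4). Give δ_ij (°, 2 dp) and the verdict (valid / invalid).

δ = 18.37°, valid

α = atan 0.2 = 11.31°;  2α = 22.62°
edge 1: e_1 = (+2.37, -0.87);  n_1 = (-0.3446, -0.9387)
edge 4: e_4 = (-0.54, +0.43);  n_4 = (+0.6229, +0.7823)
∠(n_1, n_4) = 161.63°
δ = |180° − 161.63°| = 18.37°
18.37° ≤ 2α = 22.62°  →  valid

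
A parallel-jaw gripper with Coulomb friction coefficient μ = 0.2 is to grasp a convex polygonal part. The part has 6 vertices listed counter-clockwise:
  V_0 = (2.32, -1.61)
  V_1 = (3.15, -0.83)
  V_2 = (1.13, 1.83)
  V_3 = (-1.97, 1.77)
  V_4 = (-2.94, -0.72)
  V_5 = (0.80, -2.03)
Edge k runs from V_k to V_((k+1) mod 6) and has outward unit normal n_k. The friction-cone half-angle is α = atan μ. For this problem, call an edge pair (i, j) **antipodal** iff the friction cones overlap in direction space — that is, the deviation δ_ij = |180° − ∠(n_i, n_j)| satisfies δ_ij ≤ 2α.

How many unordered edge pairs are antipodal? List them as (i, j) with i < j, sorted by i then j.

α = atan 0.2 = 11.31°;  2α = 22.62°
n_0 = (+0.6848, -0.7287)
n_1 = (+0.7964, +0.6048)
n_2 = (-0.0194, +0.9998)
n_3 = (-0.9318, +0.3630)
n_4 = (-0.3306, -0.9438)
n_5 = (+0.2663, -0.9639)
  (0,1): δ = 96.01°  ·
  (0,2): δ = 42.11°  ·
  (0,3): δ = 25.49°  ·
  (0,4): δ = 117.48°  ·
  (0,5): δ = 152.23°  ·
  (1,2): δ = 126.10°  ·
  (1,3): δ = 58.50°  ·
  (1,4): δ = 33.48°  ·
  (1,5): δ = 68.23°  ·
  (2,3): δ = 112.39°  ·
  (2,4): δ = 20.41°  ✓
  (2,5): δ = 14.34°  ✓
  (3,4): δ = 88.02°  ·
  (3,5): δ = 53.27°  ·
  (4,5): δ = 145.25°  ·
antipodal pairs: 2

count = 2; pairs: (2,4), (2,5)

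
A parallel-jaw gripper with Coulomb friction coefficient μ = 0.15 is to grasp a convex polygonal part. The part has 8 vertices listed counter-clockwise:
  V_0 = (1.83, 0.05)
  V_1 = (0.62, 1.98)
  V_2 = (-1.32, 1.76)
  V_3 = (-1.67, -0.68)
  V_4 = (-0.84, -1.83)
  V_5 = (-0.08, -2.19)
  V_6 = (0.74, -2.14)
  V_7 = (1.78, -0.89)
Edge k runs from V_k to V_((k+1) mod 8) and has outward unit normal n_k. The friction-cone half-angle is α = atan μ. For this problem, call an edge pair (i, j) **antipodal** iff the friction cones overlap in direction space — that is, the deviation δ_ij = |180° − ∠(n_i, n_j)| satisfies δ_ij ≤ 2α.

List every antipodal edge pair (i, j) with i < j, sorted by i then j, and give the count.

α = atan 0.15 = 8.53°;  2α = 17.06°
n_0 = (+0.8473, +0.5312)
n_1 = (-0.1127, +0.9936)
n_2 = (-0.9899, +0.1420)
n_3 = (-0.8109, -0.5852)
n_4 = (-0.4281, -0.9037)
n_5 = (+0.0609, -0.9981)
n_6 = (+0.7687, -0.6396)
n_7 = (+0.9986, -0.0531)
  (0,1): δ = 115.62°  ·
  (0,2): δ = 40.25°  ·
  (0,3): δ = 3.73°  ✓
  (0,4): δ = 32.57°  ·
  (0,5): δ = 61.40°  ·
  (0,6): δ = 108.15°  ·
  (0,7): δ = 144.87°  ·
  (1,2): δ = 104.63°  ·
  (1,3): δ = 60.65°  ·
  (1,4): δ = 31.82°  ·
  (1,5): δ = 2.98°  ✓
  (1,6): δ = 43.77°  ·
  (1,7): δ = 80.49°  ·
  (2,3): δ = 136.02°  ·
  (2,4): δ = 107.18°  ·
  (2,5): δ = 78.35°  ·
  (2,6): δ = 31.60°  ·
  (2,7): δ = 5.12°  ✓
  (3,4): δ = 151.17°  ·
  (3,5): δ = 122.33°  ·
  (3,6): δ = 75.58°  ·
  (3,7): δ = 38.86°  ·
  (4,5): δ = 151.16°  ·
  (4,6): δ = 104.41°  ·
  (4,7): δ = 67.70°  ·
  (5,6): δ = 133.25°  ·
  (5,7): δ = 96.53°  ·
  (6,7): δ = 143.28°  ·
antipodal pairs: 3

count = 3; pairs: (0,3), (1,5), (2,7)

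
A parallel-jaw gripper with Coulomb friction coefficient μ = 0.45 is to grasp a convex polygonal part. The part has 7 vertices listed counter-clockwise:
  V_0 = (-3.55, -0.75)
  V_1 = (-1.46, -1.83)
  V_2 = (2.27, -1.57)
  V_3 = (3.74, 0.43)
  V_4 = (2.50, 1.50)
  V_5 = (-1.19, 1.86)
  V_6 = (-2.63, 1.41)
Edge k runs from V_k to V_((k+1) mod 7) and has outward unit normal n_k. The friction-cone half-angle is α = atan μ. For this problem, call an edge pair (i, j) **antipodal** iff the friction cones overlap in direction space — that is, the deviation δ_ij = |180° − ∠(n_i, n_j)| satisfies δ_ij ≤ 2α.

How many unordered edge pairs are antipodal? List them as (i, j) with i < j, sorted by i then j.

count = 8; pairs: (0,3), (0,4), (0,5), (1,3), (1,4), (1,5), (2,5), (2,6)

α = atan 0.45 = 24.23°;  2α = 48.46°
n_0 = (-0.4591, -0.8884)
n_1 = (+0.0695, -0.9976)
n_2 = (+0.8058, -0.5922)
n_3 = (+0.6533, +0.7571)
n_4 = (+0.0971, +0.9953)
n_5 = (-0.2983, +0.9545)
n_6 = (-0.9200, +0.3919)
  (0,1): δ = 148.69°  ·
  (0,2): δ = 98.99°  ·
  (0,3): δ = 13.46°  ✓
  (0,4): δ = 21.76°  ✓
  (0,5): δ = 44.68°  ✓
  (0,6): δ = 94.26°  ·
  (1,2): δ = 130.30°  ·
  (1,3): δ = 44.78°  ✓
  (1,4): δ = 9.56°  ✓
  (1,5): δ = 13.37°  ✓
  (1,6): δ = 62.94°  ·
  (2,3): δ = 94.48°  ·
  (2,4): δ = 59.26°  ·
  (2,5): δ = 36.33°  ✓
  (2,6): δ = 13.25°  ✓
  (3,4): δ = 144.78°  ·
  (3,5): δ = 121.85°  ·
  (3,6): δ = 72.28°  ·
  (4,5): δ = 157.07°  ·
  (4,6): δ = 107.50°  ·
  (5,6): δ = 130.42°  ·
antipodal pairs: 8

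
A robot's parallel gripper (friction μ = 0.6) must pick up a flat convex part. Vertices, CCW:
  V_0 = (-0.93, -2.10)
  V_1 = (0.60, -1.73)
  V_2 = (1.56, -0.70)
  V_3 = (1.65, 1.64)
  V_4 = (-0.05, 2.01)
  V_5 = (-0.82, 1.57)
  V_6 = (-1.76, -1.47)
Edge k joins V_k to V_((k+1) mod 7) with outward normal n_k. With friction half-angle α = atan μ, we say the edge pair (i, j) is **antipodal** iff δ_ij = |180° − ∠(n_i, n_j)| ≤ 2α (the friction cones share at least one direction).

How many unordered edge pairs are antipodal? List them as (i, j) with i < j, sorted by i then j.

α = atan 0.6 = 30.96°;  2α = 61.93°
n_0 = (+0.2351, -0.9720)
n_1 = (+0.7315, -0.6818)
n_2 = (+0.9993, -0.0384)
n_3 = (+0.2127, +0.9771)
n_4 = (-0.4961, +0.8682)
n_5 = (-0.9554, +0.2954)
n_6 = (-0.6046, -0.7965)
  (0,1): δ = 146.58°  ·
  (0,2): δ = 105.80°  ·
  (0,3): δ = 25.87°  ✓
  (0,4): δ = 16.15°  ✓
  (0,5): δ = 59.22°  ✓
  (0,6): δ = 129.21°  ·
  (1,2): δ = 139.22°  ·
  (1,3): δ = 59.29°  ✓
  (1,4): δ = 17.27°  ✓
  (1,5): δ = 25.80°  ✓
  (1,6): δ = 95.79°  ·
  (2,3): δ = 100.08°  ·
  (2,4): δ = 58.05°  ✓
  (2,5): δ = 14.98°  ✓
  (2,6): δ = 55.00°  ✓
  (3,4): δ = 137.98°  ·
  (3,5): δ = 94.90°  ·
  (3,6): δ = 24.92°  ✓
  (4,5): δ = 136.93°  ·
  (4,6): δ = 66.94°  ·
  (5,6): δ = 110.02°  ·
antipodal pairs: 10

count = 10; pairs: (0,3), (0,4), (0,5), (1,3), (1,4), (1,5), (2,4), (2,5), (2,6), (3,6)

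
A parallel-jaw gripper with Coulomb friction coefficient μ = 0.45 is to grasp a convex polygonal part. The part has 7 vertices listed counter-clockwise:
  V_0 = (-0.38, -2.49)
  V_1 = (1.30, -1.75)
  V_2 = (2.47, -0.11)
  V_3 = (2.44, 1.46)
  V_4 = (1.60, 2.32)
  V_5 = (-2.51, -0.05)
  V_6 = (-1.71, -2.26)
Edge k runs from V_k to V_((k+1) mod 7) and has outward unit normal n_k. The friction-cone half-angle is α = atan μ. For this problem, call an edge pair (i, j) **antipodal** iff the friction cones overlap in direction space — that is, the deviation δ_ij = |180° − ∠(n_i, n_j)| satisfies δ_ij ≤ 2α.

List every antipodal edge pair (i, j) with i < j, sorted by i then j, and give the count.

count = 6; pairs: (0,4), (1,4), (2,5), (3,5), (3,6), (4,6)

α = atan 0.45 = 24.23°;  2α = 48.46°
n_0 = (+0.4031, -0.9152)
n_1 = (+0.8141, -0.5808)
n_2 = (+0.9998, +0.0191)
n_3 = (+0.7154, +0.6987)
n_4 = (-0.4995, +0.8663)
n_5 = (-0.9403, -0.3404)
n_6 = (-0.1704, -0.9854)
  (0,1): δ = 149.28°  ·
  (0,2): δ = 112.68°  ·
  (0,3): δ = 69.45°  ·
  (0,4): δ = 6.20°  ✓
  (0,5): δ = 86.13°  ·
  (0,6): δ = 146.42°  ·
  (1,2): δ = 143.40°  ·
  (1,3): δ = 100.17°  ·
  (1,4): δ = 24.53°  ✓
  (1,5): δ = 55.40°  ·
  (1,6): δ = 115.69°  ·
  (2,3): δ = 136.77°  ·
  (2,4): δ = 61.13°  ·
  (2,5): δ = 18.81°  ✓
  (2,6): δ = 79.09°  ·
  (3,4): δ = 104.36°  ·
  (3,5): δ = 24.43°  ✓
  (3,6): δ = 35.86°  ✓
  (4,5): δ = 100.07°  ·
  (4,6): δ = 39.78°  ✓
  (5,6): δ = 119.71°  ·
antipodal pairs: 6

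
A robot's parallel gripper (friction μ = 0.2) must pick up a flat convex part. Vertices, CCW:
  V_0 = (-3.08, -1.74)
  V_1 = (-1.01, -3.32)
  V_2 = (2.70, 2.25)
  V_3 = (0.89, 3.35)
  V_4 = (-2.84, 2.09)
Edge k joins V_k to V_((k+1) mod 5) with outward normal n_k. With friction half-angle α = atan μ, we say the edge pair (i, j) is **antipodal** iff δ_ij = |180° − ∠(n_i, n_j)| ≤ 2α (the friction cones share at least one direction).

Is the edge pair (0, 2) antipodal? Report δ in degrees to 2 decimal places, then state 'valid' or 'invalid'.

δ = 6.07°, valid

α = atan 0.2 = 11.31°;  2α = 22.62°
edge 0: e_0 = (+2.07, -1.58);  n_0 = (-0.6067, -0.7949)
edge 2: e_2 = (-1.81, +1.10);  n_2 = (+0.5193, +0.8546)
∠(n_0, n_2) = 173.93°
δ = |180° − 173.93°| = 6.07°
6.07° ≤ 2α = 22.62°  →  valid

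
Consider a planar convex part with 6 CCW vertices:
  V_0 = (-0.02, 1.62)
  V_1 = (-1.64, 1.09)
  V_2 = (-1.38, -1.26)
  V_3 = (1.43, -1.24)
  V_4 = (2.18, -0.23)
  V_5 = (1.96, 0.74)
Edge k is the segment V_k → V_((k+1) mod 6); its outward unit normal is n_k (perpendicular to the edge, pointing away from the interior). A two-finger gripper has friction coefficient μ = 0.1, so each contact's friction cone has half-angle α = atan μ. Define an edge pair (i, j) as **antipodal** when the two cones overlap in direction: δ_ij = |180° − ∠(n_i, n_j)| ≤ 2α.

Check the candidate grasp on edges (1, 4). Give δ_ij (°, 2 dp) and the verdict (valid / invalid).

α = atan 0.1 = 5.71°;  2α = 11.42°
edge 1: e_1 = (+0.26, -2.35);  n_1 = (-0.9939, -0.1100)
edge 4: e_4 = (-0.22, +0.97);  n_4 = (+0.9752, +0.2212)
∠(n_1, n_4) = 173.53°
δ = |180° − 173.53°| = 6.47°
6.47° ≤ 2α = 11.42°  →  valid

δ = 6.47°, valid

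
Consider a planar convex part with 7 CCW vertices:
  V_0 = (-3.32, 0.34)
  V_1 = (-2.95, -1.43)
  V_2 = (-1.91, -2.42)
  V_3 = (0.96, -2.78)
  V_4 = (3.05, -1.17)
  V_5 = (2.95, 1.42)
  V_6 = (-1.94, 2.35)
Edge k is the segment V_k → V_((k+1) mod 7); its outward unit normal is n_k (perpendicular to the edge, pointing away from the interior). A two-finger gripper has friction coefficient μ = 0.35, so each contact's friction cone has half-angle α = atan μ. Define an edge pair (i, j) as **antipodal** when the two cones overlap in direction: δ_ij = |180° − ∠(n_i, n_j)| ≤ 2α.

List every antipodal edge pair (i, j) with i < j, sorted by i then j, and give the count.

count = 5; pairs: (0,4), (1,5), (2,5), (3,6), (4,6)

α = atan 0.35 = 19.29°;  2α = 38.58°
n_0 = (-0.9788, -0.2046)
n_1 = (-0.6895, -0.7243)
n_2 = (-0.1245, -0.9922)
n_3 = (+0.6103, -0.7922)
n_4 = (+0.9993, +0.0386)
n_5 = (+0.1868, +0.9824)
n_6 = (-0.8244, +0.5660)
  (0,1): δ = 145.40°  ·
  (0,2): δ = 108.96°  ·
  (0,3): δ = 64.20°  ·
  (0,4): δ = 9.60°  ✓
  (0,5): δ = 67.42°  ·
  (0,6): δ = 133.72°  ·
  (1,2): δ = 143.56°  ·
  (1,3): δ = 98.80°  ·
  (1,4): δ = 44.20°  ·
  (1,5): δ = 32.82°  ✓
  (1,6): δ = 99.12°  ·
  (2,3): δ = 135.24°  ·
  (2,4): δ = 80.64°  ·
  (2,5): δ = 3.62°  ✓
  (2,6): δ = 62.68°  ·
  (3,4): δ = 125.40°  ·
  (3,5): δ = 48.38°  ·
  (3,6): δ = 17.92°  ✓
  (4,5): δ = 102.98°  ·
  (4,6): δ = 36.68°  ✓
  (5,6): δ = 113.70°  ·
antipodal pairs: 5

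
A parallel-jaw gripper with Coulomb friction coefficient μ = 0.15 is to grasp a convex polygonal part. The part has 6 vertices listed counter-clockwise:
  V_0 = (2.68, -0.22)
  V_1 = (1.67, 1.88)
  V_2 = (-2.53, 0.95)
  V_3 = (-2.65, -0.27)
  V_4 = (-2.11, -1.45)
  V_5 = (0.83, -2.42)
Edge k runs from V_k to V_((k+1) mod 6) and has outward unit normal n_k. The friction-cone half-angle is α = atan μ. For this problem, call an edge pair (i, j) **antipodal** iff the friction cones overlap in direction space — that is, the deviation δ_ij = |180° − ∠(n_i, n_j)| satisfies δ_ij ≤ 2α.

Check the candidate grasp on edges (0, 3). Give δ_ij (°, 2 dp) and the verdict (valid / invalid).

δ = 1.10°, valid

α = atan 0.15 = 8.53°;  2α = 17.06°
edge 0: e_0 = (-1.01, +2.10);  n_0 = (+0.9012, +0.4334)
edge 3: e_3 = (+0.54, -1.18);  n_3 = (-0.9093, -0.4161)
∠(n_0, n_3) = 178.90°
δ = |180° − 178.90°| = 1.10°
1.10° ≤ 2α = 17.06°  →  valid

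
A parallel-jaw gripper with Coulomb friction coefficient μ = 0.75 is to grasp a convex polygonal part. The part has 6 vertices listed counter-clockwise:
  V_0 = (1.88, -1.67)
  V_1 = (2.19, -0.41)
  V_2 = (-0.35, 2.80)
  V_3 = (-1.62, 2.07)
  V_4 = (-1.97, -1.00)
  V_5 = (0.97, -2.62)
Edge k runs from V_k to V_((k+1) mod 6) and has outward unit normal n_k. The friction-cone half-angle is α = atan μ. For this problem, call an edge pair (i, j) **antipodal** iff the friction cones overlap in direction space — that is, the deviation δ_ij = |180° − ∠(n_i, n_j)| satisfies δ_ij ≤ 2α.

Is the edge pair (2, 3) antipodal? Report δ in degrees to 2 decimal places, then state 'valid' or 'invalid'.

α = atan 0.75 = 36.87°;  2α = 73.74°
edge 2: e_2 = (-1.27, -0.73);  n_2 = (-0.4983, +0.8670)
edge 3: e_3 = (-0.35, -3.07);  n_3 = (-0.9936, +0.1133)
∠(n_2, n_3) = 53.61°
δ = |180° − 53.61°| = 126.39°
126.39° > 2α = 73.74°  →  invalid

δ = 126.39°, invalid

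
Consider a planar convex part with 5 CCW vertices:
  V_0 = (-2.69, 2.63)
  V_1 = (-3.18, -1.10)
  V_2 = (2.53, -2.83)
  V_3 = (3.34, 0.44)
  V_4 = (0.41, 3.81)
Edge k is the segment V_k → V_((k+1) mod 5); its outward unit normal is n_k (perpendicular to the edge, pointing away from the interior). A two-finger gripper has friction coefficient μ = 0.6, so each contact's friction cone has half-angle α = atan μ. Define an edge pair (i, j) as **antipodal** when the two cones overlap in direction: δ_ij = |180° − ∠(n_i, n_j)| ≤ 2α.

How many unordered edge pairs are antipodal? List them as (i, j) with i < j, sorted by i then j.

count = 5; pairs: (0,2), (0,3), (1,3), (1,4), (2,4)

α = atan 0.6 = 30.96°;  2α = 61.93°
n_0 = (-0.9915, +0.1302)
n_1 = (-0.2900, -0.9570)
n_2 = (+0.9707, -0.2404)
n_3 = (+0.7547, +0.6561)
n_4 = (-0.3557, +0.9346)
  (0,1): δ = 99.37°  ·
  (0,2): δ = 6.43°  ✓
  (0,3): δ = 48.49°  ✓
  (0,4): δ = 118.32°  ·
  (1,2): δ = 87.06°  ·
  (1,3): δ = 32.14°  ✓
  (1,4): δ = 37.69°  ✓
  (2,3): δ = 125.08°  ·
  (2,4): δ = 55.25°  ✓
  (3,4): δ = 110.17°  ·
antipodal pairs: 5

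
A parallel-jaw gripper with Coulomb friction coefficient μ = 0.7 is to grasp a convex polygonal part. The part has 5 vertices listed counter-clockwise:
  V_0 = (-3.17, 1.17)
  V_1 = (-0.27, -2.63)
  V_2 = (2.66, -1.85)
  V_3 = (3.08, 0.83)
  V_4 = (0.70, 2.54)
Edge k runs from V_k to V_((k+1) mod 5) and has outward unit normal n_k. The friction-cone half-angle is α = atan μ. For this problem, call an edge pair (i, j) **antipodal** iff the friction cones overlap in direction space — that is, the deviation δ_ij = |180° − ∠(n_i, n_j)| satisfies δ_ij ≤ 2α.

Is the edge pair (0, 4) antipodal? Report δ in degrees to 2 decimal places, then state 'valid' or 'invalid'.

α = atan 0.7 = 34.99°;  2α = 69.98°
edge 0: e_0 = (+2.90, -3.80);  n_0 = (-0.7950, -0.6067)
edge 4: e_4 = (-3.87, -1.37);  n_4 = (-0.3337, +0.9427)
∠(n_0, n_4) = 107.86°
δ = |180° − 107.86°| = 72.14°
72.14° > 2α = 69.98°  →  invalid

δ = 72.14°, invalid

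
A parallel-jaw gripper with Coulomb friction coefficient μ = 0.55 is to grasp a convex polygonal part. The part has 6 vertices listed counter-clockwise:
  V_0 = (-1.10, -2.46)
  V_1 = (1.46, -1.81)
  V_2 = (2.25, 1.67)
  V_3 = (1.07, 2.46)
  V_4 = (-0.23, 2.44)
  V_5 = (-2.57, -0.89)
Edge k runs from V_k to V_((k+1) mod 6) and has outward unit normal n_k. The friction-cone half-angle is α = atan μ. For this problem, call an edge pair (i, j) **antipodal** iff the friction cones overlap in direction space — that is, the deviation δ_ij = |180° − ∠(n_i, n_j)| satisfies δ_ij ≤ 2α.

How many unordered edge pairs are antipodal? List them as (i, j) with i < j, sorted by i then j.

count = 7; pairs: (0,2), (0,3), (0,4), (1,4), (1,5), (2,5), (3,5)

α = atan 0.55 = 28.81°;  2α = 57.62°
n_0 = (+0.2461, -0.9692)
n_1 = (+0.9752, -0.2214)
n_2 = (+0.5563, +0.8310)
n_3 = (-0.0154, +0.9999)
n_4 = (-0.8182, +0.5749)
n_5 = (-0.7300, -0.6835)
  (0,1): δ = 117.04°  ·
  (0,2): δ = 48.05°  ✓
  (0,3): δ = 13.37°  ✓
  (0,4): δ = 40.66°  ✓
  (0,5): δ = 118.87°  ·
  (1,2): δ = 111.01°  ·
  (1,3): δ = 76.33°  ·
  (1,4): δ = 22.31°  ✓
  (1,5): δ = 55.91°  ✓
  (2,3): δ = 145.32°  ·
  (2,4): δ = 91.29°  ·
  (2,5): δ = 13.08°  ✓
  (3,4): δ = 125.98°  ·
  (3,5): δ = 47.77°  ✓
  (4,5): δ = 101.79°  ·
antipodal pairs: 7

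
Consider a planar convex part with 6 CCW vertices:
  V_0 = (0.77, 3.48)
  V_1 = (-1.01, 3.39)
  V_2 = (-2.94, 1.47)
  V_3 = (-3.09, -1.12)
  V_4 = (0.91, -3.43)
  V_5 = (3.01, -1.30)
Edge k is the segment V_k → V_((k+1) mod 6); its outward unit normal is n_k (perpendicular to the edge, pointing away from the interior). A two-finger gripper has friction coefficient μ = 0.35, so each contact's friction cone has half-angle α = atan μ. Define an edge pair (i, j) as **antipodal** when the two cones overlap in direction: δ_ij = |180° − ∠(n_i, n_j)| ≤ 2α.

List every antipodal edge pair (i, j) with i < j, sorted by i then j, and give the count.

count = 4; pairs: (0,3), (1,4), (2,5), (3,5)

α = atan 0.35 = 19.29°;  2α = 38.58°
n_0 = (-0.0505, +0.9987)
n_1 = (-0.7053, +0.7089)
n_2 = (-0.9983, +0.0578)
n_3 = (-0.5001, -0.8660)
n_4 = (+0.7121, -0.7021)
n_5 = (+0.9055, +0.4243)
  (0,1): δ = 138.04°  ·
  (0,2): δ = 96.21°  ·
  (0,3): δ = 32.90°  ✓
  (0,4): δ = 42.51°  ·
  (0,5): δ = 112.21°  ·
  (1,2): δ = 138.17°  ·
  (1,3): δ = 74.86°  ·
  (1,4): δ = 0.56°  ✓
  (1,5): δ = 70.26°  ·
  (2,3): δ = 116.69°  ·
  (2,4): δ = 41.28°  ·
  (2,5): δ = 28.42°  ✓
  (3,4): δ = 104.59°  ·
  (3,5): δ = 34.88°  ✓
  (4,5): δ = 110.30°  ·
antipodal pairs: 4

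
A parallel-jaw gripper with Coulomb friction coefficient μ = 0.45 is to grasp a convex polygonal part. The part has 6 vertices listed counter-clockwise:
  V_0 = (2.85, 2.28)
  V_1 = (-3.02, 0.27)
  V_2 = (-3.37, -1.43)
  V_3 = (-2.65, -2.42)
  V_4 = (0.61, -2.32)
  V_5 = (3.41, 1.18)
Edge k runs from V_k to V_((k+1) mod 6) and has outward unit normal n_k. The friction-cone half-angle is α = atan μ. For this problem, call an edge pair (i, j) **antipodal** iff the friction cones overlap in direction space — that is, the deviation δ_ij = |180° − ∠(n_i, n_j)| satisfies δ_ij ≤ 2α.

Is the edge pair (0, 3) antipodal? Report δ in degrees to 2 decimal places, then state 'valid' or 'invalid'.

α = atan 0.45 = 24.23°;  2α = 48.46°
edge 0: e_0 = (-5.87, -2.01);  n_0 = (-0.3240, +0.9461)
edge 3: e_3 = (+3.26, +0.10);  n_3 = (+0.0307, -0.9995)
∠(n_0, n_3) = 162.85°
δ = |180° − 162.85°| = 17.15°
17.15° ≤ 2α = 48.46°  →  valid

δ = 17.15°, valid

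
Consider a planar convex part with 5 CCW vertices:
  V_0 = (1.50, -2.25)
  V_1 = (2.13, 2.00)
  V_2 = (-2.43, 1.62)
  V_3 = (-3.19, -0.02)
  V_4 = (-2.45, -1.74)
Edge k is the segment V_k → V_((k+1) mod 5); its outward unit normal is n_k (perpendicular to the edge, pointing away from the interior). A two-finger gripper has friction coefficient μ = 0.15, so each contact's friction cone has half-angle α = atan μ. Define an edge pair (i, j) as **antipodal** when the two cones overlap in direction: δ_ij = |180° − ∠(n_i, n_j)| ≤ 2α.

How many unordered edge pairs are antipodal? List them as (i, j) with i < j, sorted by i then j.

α = atan 0.15 = 8.53°;  2α = 17.06°
n_0 = (+0.9892, -0.1466)
n_1 = (-0.0830, +0.9965)
n_2 = (-0.9073, +0.4205)
n_3 = (-0.9186, -0.3952)
n_4 = (-0.1281, -0.9918)
  (0,1): δ = 76.80°  ·
  (0,2): δ = 16.43°  ✓
  (0,3): δ = 31.71°  ·
  (0,4): δ = 91.07°  ·
  (1,2): δ = 119.63°  ·
  (1,3): δ = 71.48°  ·
  (1,4): δ = 12.12°  ✓
  (2,3): δ = 131.86°  ·
  (2,4): δ = 72.49°  ·
  (3,4): δ = 120.64°  ·
antipodal pairs: 2

count = 2; pairs: (0,2), (1,4)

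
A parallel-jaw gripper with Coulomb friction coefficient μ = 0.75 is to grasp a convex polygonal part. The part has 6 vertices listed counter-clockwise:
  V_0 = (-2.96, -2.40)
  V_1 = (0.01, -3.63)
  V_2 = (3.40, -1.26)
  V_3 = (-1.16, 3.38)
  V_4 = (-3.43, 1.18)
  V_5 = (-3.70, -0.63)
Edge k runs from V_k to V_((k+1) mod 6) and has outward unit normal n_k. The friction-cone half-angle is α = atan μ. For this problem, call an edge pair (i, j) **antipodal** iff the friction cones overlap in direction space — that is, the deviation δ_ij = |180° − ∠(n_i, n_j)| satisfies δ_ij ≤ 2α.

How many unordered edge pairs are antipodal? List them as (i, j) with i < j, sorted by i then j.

count = 6; pairs: (0,2), (0,3), (1,3), (1,4), (2,4), (2,5)

α = atan 0.75 = 36.87°;  2α = 73.74°
n_0 = (-0.3826, -0.9239)
n_1 = (+0.5730, -0.8196)
n_2 = (+0.7132, +0.7009)
n_3 = (-0.6959, +0.7181)
n_4 = (-0.9891, +0.1475)
n_5 = (-0.9226, -0.3857)
  (0,1): δ = 122.55°  ·
  (0,2): δ = 23.00°  ✓
  (0,3): δ = 66.60°  ✓
  (0,4): δ = 104.01°  ·
  (0,5): δ = 135.19°  ·
  (1,2): δ = 80.46°  ·
  (1,3): δ = 9.14°  ✓
  (1,4): δ = 46.56°  ✓
  (1,5): δ = 77.73°  ·
  (2,3): δ = 90.40°  ·
  (2,4): δ = 52.99°  ✓
  (2,5): δ = 21.81°  ✓
  (3,4): δ = 142.59°  ·
  (3,5): δ = 111.41°  ·
  (4,5): δ = 148.83°  ·
antipodal pairs: 6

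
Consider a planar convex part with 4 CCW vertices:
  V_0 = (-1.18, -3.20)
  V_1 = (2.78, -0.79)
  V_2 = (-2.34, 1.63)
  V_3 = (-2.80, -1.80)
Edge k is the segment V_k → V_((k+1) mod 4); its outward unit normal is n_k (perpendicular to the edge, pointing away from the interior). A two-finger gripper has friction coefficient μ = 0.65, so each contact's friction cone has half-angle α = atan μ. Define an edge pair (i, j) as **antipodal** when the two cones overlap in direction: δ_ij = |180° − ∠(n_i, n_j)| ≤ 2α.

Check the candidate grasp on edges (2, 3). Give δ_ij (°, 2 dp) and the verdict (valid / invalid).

α = atan 0.65 = 33.02°;  2α = 66.05°
edge 2: e_2 = (-0.46, -3.43);  n_2 = (-0.9911, +0.1329)
edge 3: e_3 = (+1.62, -1.40);  n_3 = (-0.6539, -0.7566)
∠(n_2, n_3) = 56.80°
δ = |180° − 56.80°| = 123.20°
123.20° > 2α = 66.05°  →  invalid

δ = 123.20°, invalid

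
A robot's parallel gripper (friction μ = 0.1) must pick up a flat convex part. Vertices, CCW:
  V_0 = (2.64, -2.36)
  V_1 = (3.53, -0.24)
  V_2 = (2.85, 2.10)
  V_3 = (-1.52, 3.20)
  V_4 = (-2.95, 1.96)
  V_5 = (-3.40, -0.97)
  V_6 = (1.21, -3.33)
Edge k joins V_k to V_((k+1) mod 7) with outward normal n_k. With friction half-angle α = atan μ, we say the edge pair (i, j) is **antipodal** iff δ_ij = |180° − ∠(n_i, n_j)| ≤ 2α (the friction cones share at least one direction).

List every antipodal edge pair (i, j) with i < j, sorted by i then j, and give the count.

α = atan 0.1 = 5.71°;  2α = 11.42°
n_0 = (+0.9220, -0.3871)
n_1 = (+0.9603, +0.2791)
n_2 = (+0.2441, +0.9697)
n_3 = (-0.6551, +0.7555)
n_4 = (-0.9884, +0.1518)
n_5 = (-0.4557, -0.8901)
n_6 = (+0.5614, -0.8276)
  (0,1): δ = 141.02°  ·
  (0,2): δ = 81.36°  ·
  (0,3): δ = 26.30°  ·
  (0,4): δ = 14.04°  ·
  (0,5): δ = 85.66°  ·
  (0,6): δ = 146.92°  ·
  (1,2): δ = 120.33°  ·
  (1,3): δ = 65.27°  ·
  (1,4): δ = 24.94°  ·
  (1,5): δ = 46.69°  ·
  (1,6): δ = 107.95°  ·
  (2,3): δ = 124.94°  ·
  (2,4): δ = 84.60°  ·
  (2,5): δ = 12.98°  ·
  (2,6): δ = 48.28°  ·
  (3,4): δ = 139.66°  ·
  (3,5): δ = 68.04°  ·
  (3,6): δ = 6.78°  ✓
  (4,5): δ = 108.38°  ·
  (4,6): δ = 47.12°  ·
  (5,6): δ = 118.74°  ·
antipodal pairs: 1

count = 1; pairs: (3,6)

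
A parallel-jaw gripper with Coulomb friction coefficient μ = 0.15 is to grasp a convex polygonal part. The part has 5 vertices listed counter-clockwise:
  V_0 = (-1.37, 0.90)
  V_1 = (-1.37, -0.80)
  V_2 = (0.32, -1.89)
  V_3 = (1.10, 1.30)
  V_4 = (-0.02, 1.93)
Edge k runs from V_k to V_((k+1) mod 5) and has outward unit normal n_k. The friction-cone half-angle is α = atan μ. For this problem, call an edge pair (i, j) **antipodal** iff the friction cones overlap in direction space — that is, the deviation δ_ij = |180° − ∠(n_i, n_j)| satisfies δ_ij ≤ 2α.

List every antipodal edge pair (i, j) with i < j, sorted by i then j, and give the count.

count = 2; pairs: (0,2), (1,3)

α = atan 0.15 = 8.53°;  2α = 17.06°
n_0 = (-1.0000, -0.0000)
n_1 = (-0.5420, -0.8404)
n_2 = (+0.9714, -0.2375)
n_3 = (+0.4903, +0.8716)
n_4 = (-0.6066, +0.7950)
  (0,1): δ = 122.82°  ·
  (0,2): δ = 13.74°  ✓
  (0,3): δ = 60.64°  ·
  (0,4): δ = 127.34°  ·
  (1,2): δ = 70.92°  ·
  (1,3): δ = 3.46°  ✓
  (1,4): δ = 70.16°  ·
  (2,3): δ = 105.62°  ·
  (2,4): δ = 38.92°  ·
  (3,4): δ = 113.30°  ·
antipodal pairs: 2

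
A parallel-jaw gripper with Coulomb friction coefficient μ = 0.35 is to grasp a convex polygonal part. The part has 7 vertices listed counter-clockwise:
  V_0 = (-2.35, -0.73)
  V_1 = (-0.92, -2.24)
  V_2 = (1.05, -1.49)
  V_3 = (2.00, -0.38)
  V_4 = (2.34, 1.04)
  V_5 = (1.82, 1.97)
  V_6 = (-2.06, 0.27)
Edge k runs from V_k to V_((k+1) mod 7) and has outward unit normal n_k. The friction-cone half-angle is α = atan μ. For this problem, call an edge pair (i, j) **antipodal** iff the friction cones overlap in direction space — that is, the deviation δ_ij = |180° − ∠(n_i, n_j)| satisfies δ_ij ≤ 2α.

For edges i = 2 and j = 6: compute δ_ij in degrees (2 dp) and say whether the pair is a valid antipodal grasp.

δ = 24.39°, valid

α = atan 0.35 = 19.29°;  2α = 38.58°
edge 2: e_2 = (+0.95, +1.11);  n_2 = (+0.7597, -0.6502)
edge 6: e_6 = (-0.29, -1.00);  n_6 = (-0.9604, +0.2785)
∠(n_2, n_6) = 155.61°
δ = |180° − 155.61°| = 24.39°
24.39° ≤ 2α = 38.58°  →  valid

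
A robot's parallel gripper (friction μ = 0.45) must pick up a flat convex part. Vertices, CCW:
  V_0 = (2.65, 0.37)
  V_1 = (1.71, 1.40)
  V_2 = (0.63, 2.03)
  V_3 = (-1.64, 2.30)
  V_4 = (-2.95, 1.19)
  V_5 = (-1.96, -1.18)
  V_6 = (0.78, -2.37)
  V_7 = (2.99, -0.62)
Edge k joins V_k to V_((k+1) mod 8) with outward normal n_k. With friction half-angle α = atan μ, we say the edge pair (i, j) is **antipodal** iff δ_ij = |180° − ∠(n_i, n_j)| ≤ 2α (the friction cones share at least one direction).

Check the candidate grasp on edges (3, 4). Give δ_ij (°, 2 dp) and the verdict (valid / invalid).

α = atan 0.45 = 24.23°;  2α = 48.46°
edge 3: e_3 = (-1.31, -1.11);  n_3 = (-0.6465, +0.7629)
edge 4: e_4 = (+0.99, -2.37);  n_4 = (-0.9227, -0.3854)
∠(n_3, n_4) = 72.40°
δ = |180° − 72.40°| = 107.60°
107.60° > 2α = 48.46°  →  invalid

δ = 107.60°, invalid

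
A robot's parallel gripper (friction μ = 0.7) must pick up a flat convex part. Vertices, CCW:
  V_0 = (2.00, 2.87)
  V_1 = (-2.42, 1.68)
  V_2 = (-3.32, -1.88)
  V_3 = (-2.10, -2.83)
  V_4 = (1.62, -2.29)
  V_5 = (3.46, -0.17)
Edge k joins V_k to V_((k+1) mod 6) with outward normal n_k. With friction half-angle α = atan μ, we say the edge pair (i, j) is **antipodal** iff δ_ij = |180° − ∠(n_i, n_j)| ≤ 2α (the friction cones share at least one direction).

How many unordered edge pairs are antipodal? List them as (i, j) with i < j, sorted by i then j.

count = 7; pairs: (0,2), (0,3), (0,4), (1,3), (1,4), (1,5), (2,5)

α = atan 0.7 = 34.99°;  2α = 69.98°
n_0 = (-0.2600, +0.9656)
n_1 = (-0.9695, +0.2451)
n_2 = (-0.6144, -0.7890)
n_3 = (+0.1437, -0.9896)
n_4 = (+0.7552, -0.6555)
n_5 = (+0.9014, +0.4329)
  (0,1): δ = 119.26°  ·
  (0,2): δ = 52.98°  ✓
  (0,3): δ = 6.81°  ✓
  (0,4): δ = 33.98°  ✓
  (0,5): δ = 100.58°  ·
  (1,2): δ = 113.72°  ·
  (1,3): δ = 67.55°  ✓
  (1,4): δ = 26.77°  ✓
  (1,5): δ = 39.84°  ✓
  (2,3): δ = 133.83°  ·
  (2,4): δ = 93.05°  ·
  (2,5): δ = 26.44°  ✓
  (3,4): δ = 139.21°  ·
  (3,5): δ = 72.61°  ·
  (4,5): δ = 113.39°  ·
antipodal pairs: 7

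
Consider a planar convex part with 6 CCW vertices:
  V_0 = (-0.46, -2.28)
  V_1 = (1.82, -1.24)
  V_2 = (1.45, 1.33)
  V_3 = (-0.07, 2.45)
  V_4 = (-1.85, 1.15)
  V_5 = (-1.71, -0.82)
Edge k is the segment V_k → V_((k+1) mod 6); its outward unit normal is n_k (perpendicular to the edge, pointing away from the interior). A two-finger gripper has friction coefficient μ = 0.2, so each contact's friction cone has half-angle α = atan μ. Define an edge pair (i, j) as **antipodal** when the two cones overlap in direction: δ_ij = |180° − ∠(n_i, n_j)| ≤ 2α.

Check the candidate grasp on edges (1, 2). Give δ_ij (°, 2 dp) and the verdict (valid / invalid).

δ = 134.58°, invalid

α = atan 0.2 = 11.31°;  2α = 22.62°
edge 1: e_1 = (-0.37, +2.57);  n_1 = (+0.9898, +0.1425)
edge 2: e_2 = (-1.52, +1.12);  n_2 = (+0.5932, +0.8051)
∠(n_1, n_2) = 45.42°
δ = |180° − 45.42°| = 134.58°
134.58° > 2α = 22.62°  →  invalid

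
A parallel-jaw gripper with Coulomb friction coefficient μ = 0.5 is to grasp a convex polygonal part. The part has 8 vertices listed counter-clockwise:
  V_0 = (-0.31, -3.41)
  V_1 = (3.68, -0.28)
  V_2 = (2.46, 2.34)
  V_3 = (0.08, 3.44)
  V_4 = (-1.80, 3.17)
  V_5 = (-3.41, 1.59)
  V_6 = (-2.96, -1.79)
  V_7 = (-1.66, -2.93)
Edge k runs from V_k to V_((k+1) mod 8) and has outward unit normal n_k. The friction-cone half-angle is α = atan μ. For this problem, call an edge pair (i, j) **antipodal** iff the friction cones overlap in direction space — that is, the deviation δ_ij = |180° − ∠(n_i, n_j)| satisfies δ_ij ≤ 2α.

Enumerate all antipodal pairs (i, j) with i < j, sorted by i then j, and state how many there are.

count = 9; pairs: (0,3), (0,4), (1,5), (1,6), (1,7), (2,6), (2,7), (3,6), (3,7)

α = atan 0.5 = 26.57°;  2α = 53.13°
n_0 = (+0.6172, -0.7868)
n_1 = (+0.9065, +0.4221)
n_2 = (+0.4195, +0.9077)
n_3 = (-0.1422, +0.9898)
n_4 = (-0.7004, +0.7137)
n_5 = (-0.9913, -0.1320)
n_6 = (-0.6593, -0.7519)
n_7 = (-0.3350, -0.9422)
  (0,1): δ = 103.14°  ·
  (0,2): δ = 62.92°  ·
  (0,3): δ = 29.94°  ✓
  (0,4): δ = 6.35°  ✓
  (0,5): δ = 59.47°  ·
  (0,6): δ = 100.64°  ·
  (0,7): δ = 122.31°  ·
  (1,2): δ = 139.77°  ·
  (1,3): δ = 106.80°  ·
  (1,4): δ = 70.51°  ·
  (1,5): δ = 17.39°  ✓
  (1,6): δ = 23.78°  ✓
  (1,7): δ = 45.46°  ✓
  (2,3): δ = 147.02°  ·
  (2,4): δ = 110.73°  ·
  (2,5): δ = 57.61°  ·
  (2,6): δ = 16.44°  ✓
  (2,7): δ = 5.23°  ✓
  (3,4): δ = 143.71°  ·
  (3,5): δ = 90.59°  ·
  (3,6): δ = 49.42°  ✓
  (3,7): δ = 27.75°  ✓
  (4,5): δ = 126.88°  ·
  (4,6): δ = 85.71°  ·
  (4,7): δ = 64.03°  ·
  (5,6): δ = 138.83°  ·
  (5,7): δ = 117.16°  ·
  (6,7): δ = 158.32°  ·
antipodal pairs: 9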